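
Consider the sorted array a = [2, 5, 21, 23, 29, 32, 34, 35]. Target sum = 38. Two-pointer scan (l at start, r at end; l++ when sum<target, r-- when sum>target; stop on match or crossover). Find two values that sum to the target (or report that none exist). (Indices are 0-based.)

l=0 r=7: 2+35=37 <38, l++
l=1 r=7: 5+35=40 >38, r--
l=1 r=6: 5+34=39 >38, r--
l=1 r=5: 5+32=37 <38, l++
l=2 r=5: 21+32=53 >38, r--
l=2 r=4: 21+29=50 >38, r--
l=2 r=3: 21+23=44 >38, r--

no pair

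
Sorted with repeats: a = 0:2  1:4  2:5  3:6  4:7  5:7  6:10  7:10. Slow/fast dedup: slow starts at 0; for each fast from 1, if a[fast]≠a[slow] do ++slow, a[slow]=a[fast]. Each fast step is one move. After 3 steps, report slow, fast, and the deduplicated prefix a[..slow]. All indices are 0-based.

(s=0,f=1) a[fast]=4≠a[slow]=2 write a[1]=4 → slow++,fast++
(s=1,f=2) a[fast]=5≠a[slow]=4 write a[2]=5 → slow++,fast++
(s=2,f=3) a[fast]=6≠a[slow]=5 write a[3]=6 → slow++,fast++

slow=3, fast=4, prefix=[2, 4, 5, 6]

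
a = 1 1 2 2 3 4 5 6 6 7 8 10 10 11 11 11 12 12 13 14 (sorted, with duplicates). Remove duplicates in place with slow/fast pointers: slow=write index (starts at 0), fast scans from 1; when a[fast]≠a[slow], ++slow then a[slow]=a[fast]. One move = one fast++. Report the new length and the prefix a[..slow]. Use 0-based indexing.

length 13; prefix = [1, 2, 3, 4, 5, 6, 7, 8, 10, 11, 12, 13, 14]

slow=0 fast=1: a[fast]=1=a[slow] dup, fast++
slow=0 fast=2: a[fast]=2≠a[slow]=1 write a[1]=2, slow++,fast++
slow=1 fast=3: a[fast]=2=a[slow] dup, fast++
slow=1 fast=4: a[fast]=3≠a[slow]=2 write a[2]=3, slow++,fast++
slow=2 fast=5: a[fast]=4≠a[slow]=3 write a[3]=4, slow++,fast++
slow=3 fast=6: a[fast]=5≠a[slow]=4 write a[4]=5, slow++,fast++
slow=4 fast=7: a[fast]=6≠a[slow]=5 write a[5]=6, slow++,fast++
slow=5 fast=8: a[fast]=6=a[slow] dup, fast++
slow=5 fast=9: a[fast]=7≠a[slow]=6 write a[6]=7, slow++,fast++
slow=6 fast=10: a[fast]=8≠a[slow]=7 write a[7]=8, slow++,fast++
slow=7 fast=11: a[fast]=10≠a[slow]=8 write a[8]=10, slow++,fast++
slow=8 fast=12: a[fast]=10=a[slow] dup, fast++
slow=8 fast=13: a[fast]=11≠a[slow]=10 write a[9]=11, slow++,fast++
slow=9 fast=14: a[fast]=11=a[slow] dup, fast++
slow=9 fast=15: a[fast]=11=a[slow] dup, fast++
slow=9 fast=16: a[fast]=12≠a[slow]=11 write a[10]=12, slow++,fast++
slow=10 fast=17: a[fast]=12=a[slow] dup, fast++
slow=10 fast=18: a[fast]=13≠a[slow]=12 write a[11]=13, slow++,fast++
slow=11 fast=19: a[fast]=14≠a[slow]=13 write a[12]=14, slow++,fast++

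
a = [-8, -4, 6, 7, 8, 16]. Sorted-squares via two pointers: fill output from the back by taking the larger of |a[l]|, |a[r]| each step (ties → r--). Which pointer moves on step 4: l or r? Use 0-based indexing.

r

[0,5] |-8|<=|16| out[5]=256 → r--
[0,4] |-8|<=|8| out[4]=64 → r--
[0,3] |-8|>|7| out[3]=64 → l++
[1,3] |-4|<=|7| out[2]=49 → r--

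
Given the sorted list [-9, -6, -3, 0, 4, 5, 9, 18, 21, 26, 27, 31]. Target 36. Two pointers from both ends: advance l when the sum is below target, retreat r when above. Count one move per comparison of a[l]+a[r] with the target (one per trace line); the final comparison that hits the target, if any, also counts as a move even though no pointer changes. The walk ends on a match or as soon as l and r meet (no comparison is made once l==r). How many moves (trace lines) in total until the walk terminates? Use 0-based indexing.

6 moves

[0,11] -9+31=22 <36 → l++
[1,11] -6+31=25 <36 → l++
[2,11] -3+31=28 <36 → l++
[3,11] 0+31=31 <36 → l++
[4,11] 4+31=35 <36 → l++
[5,11] 5+31=36 → found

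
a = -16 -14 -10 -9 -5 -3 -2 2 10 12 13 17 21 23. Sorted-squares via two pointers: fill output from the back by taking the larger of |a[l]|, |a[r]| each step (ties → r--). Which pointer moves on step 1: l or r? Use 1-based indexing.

r

l=1 r=14: |-16|<=|23| out[14]=529, r--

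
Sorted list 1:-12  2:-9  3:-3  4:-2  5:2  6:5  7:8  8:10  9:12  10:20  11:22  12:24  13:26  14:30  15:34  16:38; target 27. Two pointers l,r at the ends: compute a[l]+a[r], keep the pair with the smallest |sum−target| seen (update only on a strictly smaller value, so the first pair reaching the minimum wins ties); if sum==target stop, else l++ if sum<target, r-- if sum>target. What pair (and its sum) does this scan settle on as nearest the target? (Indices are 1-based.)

pair (-3, 30) with sum 27 (|Δ|=0)

l=1 r=16: -12+38=26 d=1 *, l++
l=2 r=16: -9+38=29 d=2, r--
l=2 r=15: -9+34=25 d=2, l++
l=3 r=15: -3+34=31 d=4, r--
l=3 r=14: -3+30=27 d=0 *, stop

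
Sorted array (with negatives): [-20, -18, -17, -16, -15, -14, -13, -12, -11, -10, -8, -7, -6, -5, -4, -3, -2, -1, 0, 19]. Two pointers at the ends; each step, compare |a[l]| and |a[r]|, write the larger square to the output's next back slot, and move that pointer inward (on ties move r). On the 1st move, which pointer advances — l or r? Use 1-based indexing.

l=1 r=20: |-20|>|19| out[20]=400, l++

l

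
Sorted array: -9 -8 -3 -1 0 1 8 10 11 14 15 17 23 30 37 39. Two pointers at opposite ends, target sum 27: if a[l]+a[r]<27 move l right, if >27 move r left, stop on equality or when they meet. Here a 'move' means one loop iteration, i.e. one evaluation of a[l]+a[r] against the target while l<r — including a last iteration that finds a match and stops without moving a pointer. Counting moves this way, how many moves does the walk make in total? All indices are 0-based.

[0,15] -9+39=30 >27 → r--
[0,14] -9+37=28 >27 → r--
[0,13] -9+30=21 <27 → l++
[1,13] -8+30=22 <27 → l++
[2,13] -3+30=27 → found

5 moves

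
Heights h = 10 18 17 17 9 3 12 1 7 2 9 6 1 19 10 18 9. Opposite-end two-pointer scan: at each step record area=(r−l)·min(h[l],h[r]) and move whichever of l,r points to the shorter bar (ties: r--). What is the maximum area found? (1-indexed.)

max area = 252

[1,17] min(10,9)*16=144 best=144 * → r--
[1,16] min(10,18)*15=150 best=150 * → l++
[2,16] min(18,18)*14=252 best=252 * → r--
[2,15] min(18,10)*13=130 best=252 → r--
[2,14] min(18,19)*12=216 best=252 → l++
[3,14] min(17,19)*11=187 best=252 → l++
[4,14] min(17,19)*10=170 best=252 → l++
[5,14] min(9,19)*9=81 best=252 → l++
[6,14] min(3,19)*8=24 best=252 → l++
[7,14] min(12,19)*7=84 best=252 → l++
[8,14] min(1,19)*6=6 best=252 → l++
[9,14] min(7,19)*5=35 best=252 → l++
[10,14] min(2,19)*4=8 best=252 → l++
[11,14] min(9,19)*3=27 best=252 → l++
[12,14] min(6,19)*2=12 best=252 → l++
[13,14] min(1,19)*1=1 best=252 → l++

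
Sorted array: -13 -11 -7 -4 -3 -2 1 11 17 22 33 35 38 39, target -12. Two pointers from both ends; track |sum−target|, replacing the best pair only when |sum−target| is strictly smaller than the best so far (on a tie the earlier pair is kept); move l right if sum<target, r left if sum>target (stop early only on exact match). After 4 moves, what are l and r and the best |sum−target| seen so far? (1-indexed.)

l=1, r=10, best |Δ|=32

[1,14] -13+39=26 d=38 * → r--
[1,13] -13+38=25 d=37 * → r--
[1,12] -13+35=22 d=34 * → r--
[1,11] -13+33=20 d=32 * → r--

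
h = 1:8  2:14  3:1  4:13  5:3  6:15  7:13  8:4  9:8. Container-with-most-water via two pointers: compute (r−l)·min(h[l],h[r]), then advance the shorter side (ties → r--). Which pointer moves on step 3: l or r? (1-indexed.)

l

l=1 r=9: min(8,8)*8=64 best=64 *, r--
l=1 r=8: min(8,4)*7=28 best=64, r--
l=1 r=7: min(8,13)*6=48 best=64, l++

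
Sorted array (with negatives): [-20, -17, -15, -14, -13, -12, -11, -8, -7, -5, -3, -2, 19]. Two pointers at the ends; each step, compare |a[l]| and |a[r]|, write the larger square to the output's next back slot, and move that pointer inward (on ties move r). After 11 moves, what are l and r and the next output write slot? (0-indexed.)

[0,12] |-20|>|19| out[12]=400 → l++
[1,12] |-17|<=|19| out[11]=361 → r--
[1,11] |-17|>|-2| out[10]=289 → l++
[2,11] |-15|>|-2| out[9]=225 → l++
[3,11] |-14|>|-2| out[8]=196 → l++
[4,11] |-13|>|-2| out[7]=169 → l++
[5,11] |-12|>|-2| out[6]=144 → l++
[6,11] |-11|>|-2| out[5]=121 → l++
[7,11] |-8|>|-2| out[4]=64 → l++
[8,11] |-7|>|-2| out[3]=49 → l++
[9,11] |-5|>|-2| out[2]=25 → l++

l=10, r=11, next write slot=1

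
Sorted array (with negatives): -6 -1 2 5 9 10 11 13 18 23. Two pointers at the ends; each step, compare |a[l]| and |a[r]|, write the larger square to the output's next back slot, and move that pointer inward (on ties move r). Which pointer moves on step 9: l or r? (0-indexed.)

[0,9] |-6|<=|23| out[9]=529 → r--
[0,8] |-6|<=|18| out[8]=324 → r--
[0,7] |-6|<=|13| out[7]=169 → r--
[0,6] |-6|<=|11| out[6]=121 → r--
[0,5] |-6|<=|10| out[5]=100 → r--
[0,4] |-6|<=|9| out[4]=81 → r--
[0,3] |-6|>|5| out[3]=36 → l++
[1,3] |-1|<=|5| out[2]=25 → r--
[1,2] |-1|<=|2| out[1]=4 → r--

r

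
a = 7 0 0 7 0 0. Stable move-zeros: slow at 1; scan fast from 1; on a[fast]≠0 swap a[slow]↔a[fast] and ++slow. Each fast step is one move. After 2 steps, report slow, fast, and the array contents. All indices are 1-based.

slow=2, fast=3, a=[7, 0, 0, 7, 0, 0]

slow=1 fast=1: a[fast]=7≠0 swap→a[1]=7, slow++,fast++
slow=2 fast=2: a[fast]=0, fast++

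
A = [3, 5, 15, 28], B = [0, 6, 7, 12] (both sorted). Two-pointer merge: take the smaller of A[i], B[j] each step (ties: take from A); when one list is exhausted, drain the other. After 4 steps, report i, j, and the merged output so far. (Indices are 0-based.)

i=2, j=2, merged so far=[0, 3, 5, 6]

i=0 j=0: A[i]=3>B[j]=0 take 0, j++
i=0 j=1: A[i]=3<=B[j]=6 take 3, i++
i=1 j=1: A[i]=5<=B[j]=6 take 5, i++
i=2 j=1: A[i]=15>B[j]=6 take 6, j++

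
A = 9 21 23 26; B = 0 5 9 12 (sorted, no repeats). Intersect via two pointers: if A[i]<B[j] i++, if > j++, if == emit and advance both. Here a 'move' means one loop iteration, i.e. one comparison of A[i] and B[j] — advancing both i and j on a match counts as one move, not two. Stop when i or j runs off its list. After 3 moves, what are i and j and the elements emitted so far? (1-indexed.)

i=1 j=1: 9>0, j++
i=1 j=2: 9>5, j++
i=1 j=3: 9==9 emit, i++,j++

i=2, j=4, emitted=[9]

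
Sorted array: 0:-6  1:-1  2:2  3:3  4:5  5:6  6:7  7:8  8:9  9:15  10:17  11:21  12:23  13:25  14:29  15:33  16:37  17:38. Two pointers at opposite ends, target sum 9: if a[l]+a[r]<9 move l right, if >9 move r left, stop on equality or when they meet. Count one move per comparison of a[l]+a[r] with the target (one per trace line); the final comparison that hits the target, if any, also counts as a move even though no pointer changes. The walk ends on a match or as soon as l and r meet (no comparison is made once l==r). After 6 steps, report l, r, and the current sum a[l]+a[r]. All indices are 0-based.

[0,17] -6+38=32 >9 → r--
[0,16] -6+37=31 >9 → r--
[0,15] -6+33=27 >9 → r--
[0,14] -6+29=23 >9 → r--
[0,13] -6+25=19 >9 → r--
[0,12] -6+23=17 >9 → r--

l=0, r=11, sum=15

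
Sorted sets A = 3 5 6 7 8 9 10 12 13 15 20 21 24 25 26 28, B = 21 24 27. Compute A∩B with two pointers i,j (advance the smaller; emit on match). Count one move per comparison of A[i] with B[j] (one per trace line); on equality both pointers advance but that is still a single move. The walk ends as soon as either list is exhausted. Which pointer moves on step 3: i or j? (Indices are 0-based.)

[i=0,j=0] 3<21 → i++
[i=1,j=0] 5<21 → i++
[i=2,j=0] 6<21 → i++

i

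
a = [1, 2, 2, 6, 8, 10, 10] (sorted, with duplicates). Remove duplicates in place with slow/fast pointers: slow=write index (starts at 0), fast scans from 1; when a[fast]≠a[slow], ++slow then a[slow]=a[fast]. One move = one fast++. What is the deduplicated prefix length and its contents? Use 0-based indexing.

(s=0,f=1) a[fast]=2≠a[slow]=1 write a[1]=2 → slow++,fast++
(s=1,f=2) a[fast]=2=a[slow] dup → fast++
(s=1,f=3) a[fast]=6≠a[slow]=2 write a[2]=6 → slow++,fast++
(s=2,f=4) a[fast]=8≠a[slow]=6 write a[3]=8 → slow++,fast++
(s=3,f=5) a[fast]=10≠a[slow]=8 write a[4]=10 → slow++,fast++
(s=4,f=6) a[fast]=10=a[slow] dup → fast++

length 5; prefix = [1, 2, 6, 8, 10]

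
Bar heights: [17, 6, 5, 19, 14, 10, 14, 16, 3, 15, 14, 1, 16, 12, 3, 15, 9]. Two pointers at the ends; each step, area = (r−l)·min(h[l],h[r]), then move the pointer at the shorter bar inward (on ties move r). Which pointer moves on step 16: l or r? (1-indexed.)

[1,17] min(17,9)*16=144 best=144 * → r--
[1,16] min(17,15)*15=225 best=225 * → r--
[1,15] min(17,3)*14=42 best=225 → r--
[1,14] min(17,12)*13=156 best=225 → r--
[1,13] min(17,16)*12=192 best=225 → r--
[1,12] min(17,1)*11=11 best=225 → r--
[1,11] min(17,14)*10=140 best=225 → r--
[1,10] min(17,15)*9=135 best=225 → r--
[1,9] min(17,3)*8=24 best=225 → r--
[1,8] min(17,16)*7=112 best=225 → r--
[1,7] min(17,14)*6=84 best=225 → r--
[1,6] min(17,10)*5=50 best=225 → r--
[1,5] min(17,14)*4=56 best=225 → r--
[1,4] min(17,19)*3=51 best=225 → l++
[2,4] min(6,19)*2=12 best=225 → l++
[3,4] min(5,19)*1=5 best=225 → l++

l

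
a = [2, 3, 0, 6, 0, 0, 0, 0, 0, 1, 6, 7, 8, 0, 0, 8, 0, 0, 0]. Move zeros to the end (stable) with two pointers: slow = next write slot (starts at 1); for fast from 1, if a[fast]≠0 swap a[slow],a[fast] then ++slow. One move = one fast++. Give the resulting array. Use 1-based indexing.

(s=1,f=1) a[fast]=2≠0 swap→a[1]=2 → slow++,fast++
(s=2,f=2) a[fast]=3≠0 swap→a[2]=3 → slow++,fast++
(s=3,f=3) a[fast]=0 → fast++
(s=3,f=4) a[fast]=6≠0 swap→a[3]=6 → slow++,fast++
(s=4,f=5) a[fast]=0 → fast++
(s=4,f=6) a[fast]=0 → fast++
(s=4,f=7) a[fast]=0 → fast++
(s=4,f=8) a[fast]=0 → fast++
(s=4,f=9) a[fast]=0 → fast++
(s=4,f=10) a[fast]=1≠0 swap→a[4]=1 → slow++,fast++
(s=5,f=11) a[fast]=6≠0 swap→a[5]=6 → slow++,fast++
(s=6,f=12) a[fast]=7≠0 swap→a[6]=7 → slow++,fast++
(s=7,f=13) a[fast]=8≠0 swap→a[7]=8 → slow++,fast++
(s=8,f=14) a[fast]=0 → fast++
(s=8,f=15) a[fast]=0 → fast++
(s=8,f=16) a[fast]=8≠0 swap→a[8]=8 → slow++,fast++
(s=9,f=17) a[fast]=0 → fast++
(s=9,f=18) a[fast]=0 → fast++
(s=9,f=19) a[fast]=0 → fast++

[2, 3, 6, 1, 6, 7, 8, 8, 0, 0, 0, 0, 0, 0, 0, 0, 0, 0, 0]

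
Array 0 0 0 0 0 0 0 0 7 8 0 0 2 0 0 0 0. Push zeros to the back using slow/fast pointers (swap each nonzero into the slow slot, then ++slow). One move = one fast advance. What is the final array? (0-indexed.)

[7, 8, 2, 0, 0, 0, 0, 0, 0, 0, 0, 0, 0, 0, 0, 0, 0]

slow=0 fast=0: a[fast]=0, fast++
slow=0 fast=1: a[fast]=0, fast++
slow=0 fast=2: a[fast]=0, fast++
slow=0 fast=3: a[fast]=0, fast++
slow=0 fast=4: a[fast]=0, fast++
slow=0 fast=5: a[fast]=0, fast++
slow=0 fast=6: a[fast]=0, fast++
slow=0 fast=7: a[fast]=0, fast++
slow=0 fast=8: a[fast]=7≠0 swap→a[0]=7, slow++,fast++
slow=1 fast=9: a[fast]=8≠0 swap→a[1]=8, slow++,fast++
slow=2 fast=10: a[fast]=0, fast++
slow=2 fast=11: a[fast]=0, fast++
slow=2 fast=12: a[fast]=2≠0 swap→a[2]=2, slow++,fast++
slow=3 fast=13: a[fast]=0, fast++
slow=3 fast=14: a[fast]=0, fast++
slow=3 fast=15: a[fast]=0, fast++
slow=3 fast=16: a[fast]=0, fast++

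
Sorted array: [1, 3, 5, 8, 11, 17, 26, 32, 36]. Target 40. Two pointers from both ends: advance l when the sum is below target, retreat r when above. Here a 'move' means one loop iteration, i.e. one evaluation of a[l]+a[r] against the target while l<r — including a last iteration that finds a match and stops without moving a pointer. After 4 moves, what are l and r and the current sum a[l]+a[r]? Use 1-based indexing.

l=1 r=9: 1+36=37 <40, l++
l=2 r=9: 3+36=39 <40, l++
l=3 r=9: 5+36=41 >40, r--
l=3 r=8: 5+32=37 <40, l++

l=4, r=8, sum=40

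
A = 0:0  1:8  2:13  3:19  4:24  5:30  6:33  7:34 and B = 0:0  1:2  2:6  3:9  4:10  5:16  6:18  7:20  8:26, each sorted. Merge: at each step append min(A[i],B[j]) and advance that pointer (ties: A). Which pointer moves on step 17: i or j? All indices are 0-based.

i

i=0 j=0: A[i]=0<=B[j]=0 take 0, i++
i=1 j=0: A[i]=8>B[j]=0 take 0, j++
i=1 j=1: A[i]=8>B[j]=2 take 2, j++
i=1 j=2: A[i]=8>B[j]=6 take 6, j++
i=1 j=3: A[i]=8<=B[j]=9 take 8, i++
i=2 j=3: A[i]=13>B[j]=9 take 9, j++
i=2 j=4: A[i]=13>B[j]=10 take 10, j++
i=2 j=5: A[i]=13<=B[j]=16 take 13, i++
i=3 j=5: A[i]=19>B[j]=16 take 16, j++
i=3 j=6: A[i]=19>B[j]=18 take 18, j++
i=3 j=7: A[i]=19<=B[j]=20 take 19, i++
i=4 j=7: A[i]=24>B[j]=20 take 20, j++
i=4 j=8: A[i]=24<=B[j]=26 take 24, i++
i=5 j=8: A[i]=30>B[j]=26 take 26, j++
i=5 j=9: B done, take A[i]=30, i++
i=6 j=9: B done, take A[i]=33, i++
i=7 j=9: B done, take A[i]=34, i++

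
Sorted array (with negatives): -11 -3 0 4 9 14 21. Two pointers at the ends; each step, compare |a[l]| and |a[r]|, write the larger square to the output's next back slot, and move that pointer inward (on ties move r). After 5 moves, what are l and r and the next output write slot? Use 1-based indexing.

l=2, r=3, next write slot=2

l=1 r=7: |-11|<=|21| out[7]=441, r--
l=1 r=6: |-11|<=|14| out[6]=196, r--
l=1 r=5: |-11|>|9| out[5]=121, l++
l=2 r=5: |-3|<=|9| out[4]=81, r--
l=2 r=4: |-3|<=|4| out[3]=16, r--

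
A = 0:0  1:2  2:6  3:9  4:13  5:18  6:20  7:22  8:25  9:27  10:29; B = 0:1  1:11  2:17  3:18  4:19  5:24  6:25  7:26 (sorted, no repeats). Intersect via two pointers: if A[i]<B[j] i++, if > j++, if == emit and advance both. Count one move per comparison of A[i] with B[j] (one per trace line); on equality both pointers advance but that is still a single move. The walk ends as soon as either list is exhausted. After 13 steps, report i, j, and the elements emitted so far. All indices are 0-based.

i=8, j=6, emitted=[18]

[i=0,j=0] 0<1 → i++
[i=1,j=0] 2>1 → j++
[i=1,j=1] 2<11 → i++
[i=2,j=1] 6<11 → i++
[i=3,j=1] 9<11 → i++
[i=4,j=1] 13>11 → j++
[i=4,j=2] 13<17 → i++
[i=5,j=2] 18>17 → j++
[i=5,j=3] 18==18 emit → i++,j++
[i=6,j=4] 20>19 → j++
[i=6,j=5] 20<24 → i++
[i=7,j=5] 22<24 → i++
[i=8,j=5] 25>24 → j++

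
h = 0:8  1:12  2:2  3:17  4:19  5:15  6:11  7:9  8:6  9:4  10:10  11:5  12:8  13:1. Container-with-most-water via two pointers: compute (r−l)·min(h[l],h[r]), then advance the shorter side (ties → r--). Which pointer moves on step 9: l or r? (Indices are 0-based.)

r

[0,13] min(8,1)*13=13 best=13 * → r--
[0,12] min(8,8)*12=96 best=96 * → r--
[0,11] min(8,5)*11=55 best=96 → r--
[0,10] min(8,10)*10=80 best=96 → l++
[1,10] min(12,10)*9=90 best=96 → r--
[1,9] min(12,4)*8=32 best=96 → r--
[1,8] min(12,6)*7=42 best=96 → r--
[1,7] min(12,9)*6=54 best=96 → r--
[1,6] min(12,11)*5=55 best=96 → r--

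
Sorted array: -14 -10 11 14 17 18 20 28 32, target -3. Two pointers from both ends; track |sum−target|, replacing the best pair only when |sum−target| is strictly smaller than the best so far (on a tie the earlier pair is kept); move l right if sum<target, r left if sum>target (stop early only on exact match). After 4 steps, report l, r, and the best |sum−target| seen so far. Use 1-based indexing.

[1,9] -14+32=18 d=21 * → r--
[1,8] -14+28=14 d=17 * → r--
[1,7] -14+20=6 d=9 * → r--
[1,6] -14+18=4 d=7 * → r--

l=1, r=5, best |Δ|=7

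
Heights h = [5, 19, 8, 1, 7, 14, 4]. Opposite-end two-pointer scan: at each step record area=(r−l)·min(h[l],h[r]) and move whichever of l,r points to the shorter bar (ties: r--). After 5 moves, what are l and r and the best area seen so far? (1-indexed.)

l=2, r=3, best area=56

[1,7] min(5,4)*6=24 best=24 * → r--
[1,6] min(5,14)*5=25 best=25 * → l++
[2,6] min(19,14)*4=56 best=56 * → r--
[2,5] min(19,7)*3=21 best=56 → r--
[2,4] min(19,1)*2=2 best=56 → r--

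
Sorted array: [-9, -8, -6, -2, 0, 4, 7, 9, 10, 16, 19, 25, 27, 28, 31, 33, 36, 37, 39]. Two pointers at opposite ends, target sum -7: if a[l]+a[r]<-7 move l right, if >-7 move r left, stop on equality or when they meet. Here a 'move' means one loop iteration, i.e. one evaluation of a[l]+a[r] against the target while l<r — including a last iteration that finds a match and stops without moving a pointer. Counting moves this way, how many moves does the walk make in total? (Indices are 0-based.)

[0,18] -9+39=30 >-7 → r--
[0,17] -9+37=28 >-7 → r--
[0,16] -9+36=27 >-7 → r--
[0,15] -9+33=24 >-7 → r--
[0,14] -9+31=22 >-7 → r--
[0,13] -9+28=19 >-7 → r--
[0,12] -9+27=18 >-7 → r--
[0,11] -9+25=16 >-7 → r--
[0,10] -9+19=10 >-7 → r--
[0,9] -9+16=7 >-7 → r--
[0,8] -9+10=1 >-7 → r--
[0,7] -9+9=0 >-7 → r--
[0,6] -9+7=-2 >-7 → r--
[0,5] -9+4=-5 >-7 → r--
[0,4] -9+0=-9 <-7 → l++
[1,4] -8+0=-8 <-7 → l++
[2,4] -6+0=-6 >-7 → r--
[2,3] -6+-2=-8 <-7 → l++

18 moves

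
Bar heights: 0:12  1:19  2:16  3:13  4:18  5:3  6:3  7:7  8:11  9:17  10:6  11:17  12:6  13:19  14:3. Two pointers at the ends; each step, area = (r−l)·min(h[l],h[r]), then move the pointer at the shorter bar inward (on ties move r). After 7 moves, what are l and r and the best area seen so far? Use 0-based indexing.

l=1, r=8, best area=228

[0,14] min(12,3)*14=42 best=42 * → r--
[0,13] min(12,19)*13=156 best=156 * → l++
[1,13] min(19,19)*12=228 best=228 * → r--
[1,12] min(19,6)*11=66 best=228 → r--
[1,11] min(19,17)*10=170 best=228 → r--
[1,10] min(19,6)*9=54 best=228 → r--
[1,9] min(19,17)*8=136 best=228 → r--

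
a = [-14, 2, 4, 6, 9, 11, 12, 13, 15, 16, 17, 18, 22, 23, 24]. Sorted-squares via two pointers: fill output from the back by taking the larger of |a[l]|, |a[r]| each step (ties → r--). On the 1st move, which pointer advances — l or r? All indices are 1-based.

[1,15] |-14|<=|24| out[15]=576 → r--

r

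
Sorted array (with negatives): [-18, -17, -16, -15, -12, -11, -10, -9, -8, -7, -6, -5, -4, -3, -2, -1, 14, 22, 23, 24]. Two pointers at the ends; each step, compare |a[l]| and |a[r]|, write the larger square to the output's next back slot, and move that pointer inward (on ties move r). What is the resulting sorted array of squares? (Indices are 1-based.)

[1, 4, 9, 16, 25, 36, 49, 64, 81, 100, 121, 144, 196, 225, 256, 289, 324, 484, 529, 576]

[1,20] |-18|<=|24| out[20]=576 → r--
[1,19] |-18|<=|23| out[19]=529 → r--
[1,18] |-18|<=|22| out[18]=484 → r--
[1,17] |-18|>|14| out[17]=324 → l++
[2,17] |-17|>|14| out[16]=289 → l++
[3,17] |-16|>|14| out[15]=256 → l++
[4,17] |-15|>|14| out[14]=225 → l++
[5,17] |-12|<=|14| out[13]=196 → r--
[5,16] |-12|>|-1| out[12]=144 → l++
[6,16] |-11|>|-1| out[11]=121 → l++
[7,16] |-10|>|-1| out[10]=100 → l++
[8,16] |-9|>|-1| out[9]=81 → l++
[9,16] |-8|>|-1| out[8]=64 → l++
[10,16] |-7|>|-1| out[7]=49 → l++
[11,16] |-6|>|-1| out[6]=36 → l++
[12,16] |-5|>|-1| out[5]=25 → l++
[13,16] |-4|>|-1| out[4]=16 → l++
[14,16] |-3|>|-1| out[3]=9 → l++
[15,16] |-2|>|-1| out[2]=4 → l++
[16,16] |-1|<=|-1| out[1]=1 → r--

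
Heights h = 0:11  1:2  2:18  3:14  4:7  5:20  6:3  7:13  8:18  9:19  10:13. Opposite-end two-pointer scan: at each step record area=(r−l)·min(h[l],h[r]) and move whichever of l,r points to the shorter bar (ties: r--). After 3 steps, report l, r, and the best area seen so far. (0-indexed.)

[0,10] min(11,13)*10=110 best=110 * → l++
[1,10] min(2,13)*9=18 best=110 → l++
[2,10] min(18,13)*8=104 best=110 → r--

l=2, r=9, best area=110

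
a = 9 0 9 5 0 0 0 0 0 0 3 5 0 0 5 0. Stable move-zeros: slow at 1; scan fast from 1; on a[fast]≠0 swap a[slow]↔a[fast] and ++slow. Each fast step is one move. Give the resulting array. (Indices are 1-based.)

(s=1,f=1) a[fast]=9≠0 swap→a[1]=9 → slow++,fast++
(s=2,f=2) a[fast]=0 → fast++
(s=2,f=3) a[fast]=9≠0 swap→a[2]=9 → slow++,fast++
(s=3,f=4) a[fast]=5≠0 swap→a[3]=5 → slow++,fast++
(s=4,f=5) a[fast]=0 → fast++
(s=4,f=6) a[fast]=0 → fast++
(s=4,f=7) a[fast]=0 → fast++
(s=4,f=8) a[fast]=0 → fast++
(s=4,f=9) a[fast]=0 → fast++
(s=4,f=10) a[fast]=0 → fast++
(s=4,f=11) a[fast]=3≠0 swap→a[4]=3 → slow++,fast++
(s=5,f=12) a[fast]=5≠0 swap→a[5]=5 → slow++,fast++
(s=6,f=13) a[fast]=0 → fast++
(s=6,f=14) a[fast]=0 → fast++
(s=6,f=15) a[fast]=5≠0 swap→a[6]=5 → slow++,fast++
(s=7,f=16) a[fast]=0 → fast++

[9, 9, 5, 3, 5, 5, 0, 0, 0, 0, 0, 0, 0, 0, 0, 0]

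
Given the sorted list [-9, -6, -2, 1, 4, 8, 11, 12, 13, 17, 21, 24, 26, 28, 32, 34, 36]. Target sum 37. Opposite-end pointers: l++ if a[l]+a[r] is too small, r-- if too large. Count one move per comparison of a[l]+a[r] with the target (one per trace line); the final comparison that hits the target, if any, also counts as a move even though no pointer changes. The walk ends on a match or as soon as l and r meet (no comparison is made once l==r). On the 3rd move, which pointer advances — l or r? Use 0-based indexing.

l

[0,16] -9+36=27 <37 → l++
[1,16] -6+36=30 <37 → l++
[2,16] -2+36=34 <37 → l++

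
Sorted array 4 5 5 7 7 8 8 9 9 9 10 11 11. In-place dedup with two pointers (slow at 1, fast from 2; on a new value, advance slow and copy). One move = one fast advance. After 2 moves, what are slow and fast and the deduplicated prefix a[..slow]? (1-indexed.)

slow=2, fast=4, prefix=[4, 5]

slow=1 fast=2: a[fast]=5≠a[slow]=4 write a[2]=5, slow++,fast++
slow=2 fast=3: a[fast]=5=a[slow] dup, fast++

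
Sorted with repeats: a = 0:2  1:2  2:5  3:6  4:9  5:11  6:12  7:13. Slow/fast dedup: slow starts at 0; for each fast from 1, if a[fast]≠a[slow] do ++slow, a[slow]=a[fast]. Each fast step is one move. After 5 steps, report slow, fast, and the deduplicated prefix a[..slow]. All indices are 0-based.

slow=4, fast=6, prefix=[2, 5, 6, 9, 11]

slow=0 fast=1: a[fast]=2=a[slow] dup, fast++
slow=0 fast=2: a[fast]=5≠a[slow]=2 write a[1]=5, slow++,fast++
slow=1 fast=3: a[fast]=6≠a[slow]=5 write a[2]=6, slow++,fast++
slow=2 fast=4: a[fast]=9≠a[slow]=6 write a[3]=9, slow++,fast++
slow=3 fast=5: a[fast]=11≠a[slow]=9 write a[4]=11, slow++,fast++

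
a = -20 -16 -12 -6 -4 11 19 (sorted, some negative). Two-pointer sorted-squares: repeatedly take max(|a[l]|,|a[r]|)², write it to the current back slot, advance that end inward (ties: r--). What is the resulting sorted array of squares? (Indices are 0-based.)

[16, 36, 121, 144, 256, 361, 400]

l=0 r=6: |-20|>|19| out[6]=400, l++
l=1 r=6: |-16|<=|19| out[5]=361, r--
l=1 r=5: |-16|>|11| out[4]=256, l++
l=2 r=5: |-12|>|11| out[3]=144, l++
l=3 r=5: |-6|<=|11| out[2]=121, r--
l=3 r=4: |-6|>|-4| out[1]=36, l++
l=4 r=4: |-4|<=|-4| out[0]=16, r--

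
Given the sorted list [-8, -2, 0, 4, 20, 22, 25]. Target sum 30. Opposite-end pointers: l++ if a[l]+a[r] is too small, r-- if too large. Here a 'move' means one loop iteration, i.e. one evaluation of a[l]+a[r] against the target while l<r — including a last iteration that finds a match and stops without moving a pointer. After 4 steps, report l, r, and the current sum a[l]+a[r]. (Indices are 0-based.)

l=0 r=6: -8+25=17 <30, l++
l=1 r=6: -2+25=23 <30, l++
l=2 r=6: 0+25=25 <30, l++
l=3 r=6: 4+25=29 <30, l++

l=4, r=6, sum=45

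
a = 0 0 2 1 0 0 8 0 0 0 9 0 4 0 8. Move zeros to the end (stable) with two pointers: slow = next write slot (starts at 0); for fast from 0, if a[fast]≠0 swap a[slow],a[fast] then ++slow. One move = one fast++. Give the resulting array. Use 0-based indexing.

[2, 1, 8, 9, 4, 8, 0, 0, 0, 0, 0, 0, 0, 0, 0]

slow=0 fast=0: a[fast]=0, fast++
slow=0 fast=1: a[fast]=0, fast++
slow=0 fast=2: a[fast]=2≠0 swap→a[0]=2, slow++,fast++
slow=1 fast=3: a[fast]=1≠0 swap→a[1]=1, slow++,fast++
slow=2 fast=4: a[fast]=0, fast++
slow=2 fast=5: a[fast]=0, fast++
slow=2 fast=6: a[fast]=8≠0 swap→a[2]=8, slow++,fast++
slow=3 fast=7: a[fast]=0, fast++
slow=3 fast=8: a[fast]=0, fast++
slow=3 fast=9: a[fast]=0, fast++
slow=3 fast=10: a[fast]=9≠0 swap→a[3]=9, slow++,fast++
slow=4 fast=11: a[fast]=0, fast++
slow=4 fast=12: a[fast]=4≠0 swap→a[4]=4, slow++,fast++
slow=5 fast=13: a[fast]=0, fast++
slow=5 fast=14: a[fast]=8≠0 swap→a[5]=8, slow++,fast++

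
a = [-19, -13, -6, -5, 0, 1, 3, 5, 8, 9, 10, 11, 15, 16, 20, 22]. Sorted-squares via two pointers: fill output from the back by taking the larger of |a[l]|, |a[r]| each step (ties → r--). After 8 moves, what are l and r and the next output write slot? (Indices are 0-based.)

l=0 r=15: |-19|<=|22| out[15]=484, r--
l=0 r=14: |-19|<=|20| out[14]=400, r--
l=0 r=13: |-19|>|16| out[13]=361, l++
l=1 r=13: |-13|<=|16| out[12]=256, r--
l=1 r=12: |-13|<=|15| out[11]=225, r--
l=1 r=11: |-13|>|11| out[10]=169, l++
l=2 r=11: |-6|<=|11| out[9]=121, r--
l=2 r=10: |-6|<=|10| out[8]=100, r--

l=2, r=9, next write slot=7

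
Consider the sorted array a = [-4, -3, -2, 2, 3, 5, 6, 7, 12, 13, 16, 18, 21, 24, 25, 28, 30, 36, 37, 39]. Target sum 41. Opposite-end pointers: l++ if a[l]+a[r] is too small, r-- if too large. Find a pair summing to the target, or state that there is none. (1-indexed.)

(2, 39)

[1,20] -4+39=35 <41 → l++
[2,20] -3+39=36 <41 → l++
[3,20] -2+39=37 <41 → l++
[4,20] 2+39=41 → found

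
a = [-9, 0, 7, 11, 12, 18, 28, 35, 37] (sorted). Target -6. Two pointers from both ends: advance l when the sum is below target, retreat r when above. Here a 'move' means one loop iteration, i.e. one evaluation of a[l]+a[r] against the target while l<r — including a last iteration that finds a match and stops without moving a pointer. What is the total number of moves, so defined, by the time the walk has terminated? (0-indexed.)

l=0 r=8: -9+37=28 >-6, r--
l=0 r=7: -9+35=26 >-6, r--
l=0 r=6: -9+28=19 >-6, r--
l=0 r=5: -9+18=9 >-6, r--
l=0 r=4: -9+12=3 >-6, r--
l=0 r=3: -9+11=2 >-6, r--
l=0 r=2: -9+7=-2 >-6, r--
l=0 r=1: -9+0=-9 <-6, l++

8 moves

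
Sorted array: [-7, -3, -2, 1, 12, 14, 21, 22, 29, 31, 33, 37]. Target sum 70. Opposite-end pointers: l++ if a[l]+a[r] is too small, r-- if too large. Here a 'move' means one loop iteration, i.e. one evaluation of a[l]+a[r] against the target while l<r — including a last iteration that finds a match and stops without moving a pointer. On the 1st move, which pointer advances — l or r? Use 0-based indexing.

l=0 r=11: -7+37=30 <70, l++

l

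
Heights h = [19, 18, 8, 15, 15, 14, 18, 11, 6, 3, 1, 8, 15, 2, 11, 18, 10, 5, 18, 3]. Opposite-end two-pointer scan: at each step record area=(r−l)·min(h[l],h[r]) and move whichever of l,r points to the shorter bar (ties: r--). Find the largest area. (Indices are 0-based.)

l=0 r=19: min(19,3)*19=57 best=57 *, r--
l=0 r=18: min(19,18)*18=324 best=324 *, r--
l=0 r=17: min(19,5)*17=85 best=324, r--
l=0 r=16: min(19,10)*16=160 best=324, r--
l=0 r=15: min(19,18)*15=270 best=324, r--
l=0 r=14: min(19,11)*14=154 best=324, r--
l=0 r=13: min(19,2)*13=26 best=324, r--
l=0 r=12: min(19,15)*12=180 best=324, r--
l=0 r=11: min(19,8)*11=88 best=324, r--
l=0 r=10: min(19,1)*10=10 best=324, r--
l=0 r=9: min(19,3)*9=27 best=324, r--
l=0 r=8: min(19,6)*8=48 best=324, r--
l=0 r=7: min(19,11)*7=77 best=324, r--
l=0 r=6: min(19,18)*6=108 best=324, r--
l=0 r=5: min(19,14)*5=70 best=324, r--
l=0 r=4: min(19,15)*4=60 best=324, r--
l=0 r=3: min(19,15)*3=45 best=324, r--
l=0 r=2: min(19,8)*2=16 best=324, r--
l=0 r=1: min(19,18)*1=18 best=324, r--

max area = 324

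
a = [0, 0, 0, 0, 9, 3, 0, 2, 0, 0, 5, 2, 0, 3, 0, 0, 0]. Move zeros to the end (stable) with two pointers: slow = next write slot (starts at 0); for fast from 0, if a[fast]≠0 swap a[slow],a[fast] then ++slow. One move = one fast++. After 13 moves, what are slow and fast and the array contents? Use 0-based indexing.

slow=5, fast=13, a=[9, 3, 2, 5, 2, 0, 0, 0, 0, 0, 0, 0, 0, 3, 0, 0, 0]

(s=0,f=0) a[fast]=0 → fast++
(s=0,f=1) a[fast]=0 → fast++
(s=0,f=2) a[fast]=0 → fast++
(s=0,f=3) a[fast]=0 → fast++
(s=0,f=4) a[fast]=9≠0 swap→a[0]=9 → slow++,fast++
(s=1,f=5) a[fast]=3≠0 swap→a[1]=3 → slow++,fast++
(s=2,f=6) a[fast]=0 → fast++
(s=2,f=7) a[fast]=2≠0 swap→a[2]=2 → slow++,fast++
(s=3,f=8) a[fast]=0 → fast++
(s=3,f=9) a[fast]=0 → fast++
(s=3,f=10) a[fast]=5≠0 swap→a[3]=5 → slow++,fast++
(s=4,f=11) a[fast]=2≠0 swap→a[4]=2 → slow++,fast++
(s=5,f=12) a[fast]=0 → fast++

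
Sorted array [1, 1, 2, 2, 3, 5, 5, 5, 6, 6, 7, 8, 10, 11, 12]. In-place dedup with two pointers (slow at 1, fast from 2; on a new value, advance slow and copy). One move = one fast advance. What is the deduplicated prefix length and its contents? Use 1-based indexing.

length 10; prefix = [1, 2, 3, 5, 6, 7, 8, 10, 11, 12]

slow=1 fast=2: a[fast]=1=a[slow] dup, fast++
slow=1 fast=3: a[fast]=2≠a[slow]=1 write a[2]=2, slow++,fast++
slow=2 fast=4: a[fast]=2=a[slow] dup, fast++
slow=2 fast=5: a[fast]=3≠a[slow]=2 write a[3]=3, slow++,fast++
slow=3 fast=6: a[fast]=5≠a[slow]=3 write a[4]=5, slow++,fast++
slow=4 fast=7: a[fast]=5=a[slow] dup, fast++
slow=4 fast=8: a[fast]=5=a[slow] dup, fast++
slow=4 fast=9: a[fast]=6≠a[slow]=5 write a[5]=6, slow++,fast++
slow=5 fast=10: a[fast]=6=a[slow] dup, fast++
slow=5 fast=11: a[fast]=7≠a[slow]=6 write a[6]=7, slow++,fast++
slow=6 fast=12: a[fast]=8≠a[slow]=7 write a[7]=8, slow++,fast++
slow=7 fast=13: a[fast]=10≠a[slow]=8 write a[8]=10, slow++,fast++
slow=8 fast=14: a[fast]=11≠a[slow]=10 write a[9]=11, slow++,fast++
slow=9 fast=15: a[fast]=12≠a[slow]=11 write a[10]=12, slow++,fast++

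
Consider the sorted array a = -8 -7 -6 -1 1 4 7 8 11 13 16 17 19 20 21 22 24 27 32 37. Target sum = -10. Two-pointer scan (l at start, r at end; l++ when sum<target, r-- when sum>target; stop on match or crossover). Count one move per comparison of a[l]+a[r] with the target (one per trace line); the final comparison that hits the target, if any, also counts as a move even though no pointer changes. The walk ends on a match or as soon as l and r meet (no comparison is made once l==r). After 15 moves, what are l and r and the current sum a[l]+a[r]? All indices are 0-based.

[0,19] -8+37=29 >-10 → r--
[0,18] -8+32=24 >-10 → r--
[0,17] -8+27=19 >-10 → r--
[0,16] -8+24=16 >-10 → r--
[0,15] -8+22=14 >-10 → r--
[0,14] -8+21=13 >-10 → r--
[0,13] -8+20=12 >-10 → r--
[0,12] -8+19=11 >-10 → r--
[0,11] -8+17=9 >-10 → r--
[0,10] -8+16=8 >-10 → r--
[0,9] -8+13=5 >-10 → r--
[0,8] -8+11=3 >-10 → r--
[0,7] -8+8=0 >-10 → r--
[0,6] -8+7=-1 >-10 → r--
[0,5] -8+4=-4 >-10 → r--

l=0, r=4, sum=-7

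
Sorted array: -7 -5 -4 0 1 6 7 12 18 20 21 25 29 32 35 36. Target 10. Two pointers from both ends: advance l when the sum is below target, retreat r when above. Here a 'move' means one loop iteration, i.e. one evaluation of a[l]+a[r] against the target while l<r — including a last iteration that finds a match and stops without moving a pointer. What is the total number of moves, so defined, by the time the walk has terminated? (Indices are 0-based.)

15 moves

l=0 r=15: -7+36=29 >10, r--
l=0 r=14: -7+35=28 >10, r--
l=0 r=13: -7+32=25 >10, r--
l=0 r=12: -7+29=22 >10, r--
l=0 r=11: -7+25=18 >10, r--
l=0 r=10: -7+21=14 >10, r--
l=0 r=9: -7+20=13 >10, r--
l=0 r=8: -7+18=11 >10, r--
l=0 r=7: -7+12=5 <10, l++
l=1 r=7: -5+12=7 <10, l++
l=2 r=7: -4+12=8 <10, l++
l=3 r=7: 0+12=12 >10, r--
l=3 r=6: 0+7=7 <10, l++
l=4 r=6: 1+7=8 <10, l++
l=5 r=6: 6+7=13 >10, r--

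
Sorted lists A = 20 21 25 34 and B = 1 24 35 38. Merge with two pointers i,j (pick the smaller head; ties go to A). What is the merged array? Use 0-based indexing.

i=0 j=0: A[i]=20>B[j]=1 take 1, j++
i=0 j=1: A[i]=20<=B[j]=24 take 20, i++
i=1 j=1: A[i]=21<=B[j]=24 take 21, i++
i=2 j=1: A[i]=25>B[j]=24 take 24, j++
i=2 j=2: A[i]=25<=B[j]=35 take 25, i++
i=3 j=2: A[i]=34<=B[j]=35 take 34, i++
i=4 j=2: A done, take B[j]=35, j++
i=4 j=3: A done, take B[j]=38, j++

[1, 20, 21, 24, 25, 34, 35, 38]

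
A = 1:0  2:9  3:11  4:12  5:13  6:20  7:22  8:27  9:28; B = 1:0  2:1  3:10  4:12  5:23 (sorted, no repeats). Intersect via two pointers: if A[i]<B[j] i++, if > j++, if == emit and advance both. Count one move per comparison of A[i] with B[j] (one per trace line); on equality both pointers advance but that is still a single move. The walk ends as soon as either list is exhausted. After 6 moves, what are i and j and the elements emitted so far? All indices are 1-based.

[i=1,j=1] 0==0 emit → i++,j++
[i=2,j=2] 9>1 → j++
[i=2,j=3] 9<10 → i++
[i=3,j=3] 11>10 → j++
[i=3,j=4] 11<12 → i++
[i=4,j=4] 12==12 emit → i++,j++

i=5, j=5, emitted=[0, 12]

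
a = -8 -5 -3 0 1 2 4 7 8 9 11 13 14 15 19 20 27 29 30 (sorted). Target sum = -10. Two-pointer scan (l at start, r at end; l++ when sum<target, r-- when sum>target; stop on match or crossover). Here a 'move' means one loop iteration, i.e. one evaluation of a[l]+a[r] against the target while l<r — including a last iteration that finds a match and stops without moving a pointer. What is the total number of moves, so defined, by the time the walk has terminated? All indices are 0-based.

l=0 r=18: -8+30=22 >-10, r--
l=0 r=17: -8+29=21 >-10, r--
l=0 r=16: -8+27=19 >-10, r--
l=0 r=15: -8+20=12 >-10, r--
l=0 r=14: -8+19=11 >-10, r--
l=0 r=13: -8+15=7 >-10, r--
l=0 r=12: -8+14=6 >-10, r--
l=0 r=11: -8+13=5 >-10, r--
l=0 r=10: -8+11=3 >-10, r--
l=0 r=9: -8+9=1 >-10, r--
l=0 r=8: -8+8=0 >-10, r--
l=0 r=7: -8+7=-1 >-10, r--
l=0 r=6: -8+4=-4 >-10, r--
l=0 r=5: -8+2=-6 >-10, r--
l=0 r=4: -8+1=-7 >-10, r--
l=0 r=3: -8+0=-8 >-10, r--
l=0 r=2: -8+-3=-11 <-10, l++
l=1 r=2: -5+-3=-8 >-10, r--

18 moves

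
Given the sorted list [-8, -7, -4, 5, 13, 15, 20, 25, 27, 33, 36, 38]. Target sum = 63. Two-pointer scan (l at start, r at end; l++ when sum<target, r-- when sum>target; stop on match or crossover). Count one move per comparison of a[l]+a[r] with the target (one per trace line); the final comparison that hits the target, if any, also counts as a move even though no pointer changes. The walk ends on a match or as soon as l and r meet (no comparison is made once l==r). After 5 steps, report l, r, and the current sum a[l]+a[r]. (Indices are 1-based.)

l=6, r=12, sum=53

l=1 r=12: -8+38=30 <63, l++
l=2 r=12: -7+38=31 <63, l++
l=3 r=12: -4+38=34 <63, l++
l=4 r=12: 5+38=43 <63, l++
l=5 r=12: 13+38=51 <63, l++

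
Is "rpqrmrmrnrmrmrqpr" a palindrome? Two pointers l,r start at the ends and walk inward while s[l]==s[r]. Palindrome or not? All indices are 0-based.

palindrome

l=0 r=16: 'r'=='r', l++,r--
l=1 r=15: 'p'=='p', l++,r--
l=2 r=14: 'q'=='q', l++,r--
l=3 r=13: 'r'=='r', l++,r--
l=4 r=12: 'm'=='m', l++,r--
l=5 r=11: 'r'=='r', l++,r--
l=6 r=10: 'm'=='m', l++,r--
l=7 r=9: 'r'=='r', l++,r--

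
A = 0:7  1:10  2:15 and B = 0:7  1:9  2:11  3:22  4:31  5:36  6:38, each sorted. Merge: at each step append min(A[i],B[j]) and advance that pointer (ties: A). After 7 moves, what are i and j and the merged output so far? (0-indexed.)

i=0 j=0: A[i]=7<=B[j]=7 take 7, i++
i=1 j=0: A[i]=10>B[j]=7 take 7, j++
i=1 j=1: A[i]=10>B[j]=9 take 9, j++
i=1 j=2: A[i]=10<=B[j]=11 take 10, i++
i=2 j=2: A[i]=15>B[j]=11 take 11, j++
i=2 j=3: A[i]=15<=B[j]=22 take 15, i++
i=3 j=3: A done, take B[j]=22, j++

i=3, j=4, merged so far=[7, 7, 9, 10, 11, 15, 22]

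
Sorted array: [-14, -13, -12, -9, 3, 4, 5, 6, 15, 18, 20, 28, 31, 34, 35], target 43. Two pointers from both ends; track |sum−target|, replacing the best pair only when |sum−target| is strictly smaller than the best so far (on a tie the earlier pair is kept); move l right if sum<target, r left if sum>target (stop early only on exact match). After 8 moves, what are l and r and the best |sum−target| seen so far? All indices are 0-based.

l=0 r=14: -14+35=21 d=22 *, l++
l=1 r=14: -13+35=22 d=21 *, l++
l=2 r=14: -12+35=23 d=20 *, l++
l=3 r=14: -9+35=26 d=17 *, l++
l=4 r=14: 3+35=38 d=5 *, l++
l=5 r=14: 4+35=39 d=4 *, l++
l=6 r=14: 5+35=40 d=3 *, l++
l=7 r=14: 6+35=41 d=2 *, l++

l=8, r=14, best |Δ|=2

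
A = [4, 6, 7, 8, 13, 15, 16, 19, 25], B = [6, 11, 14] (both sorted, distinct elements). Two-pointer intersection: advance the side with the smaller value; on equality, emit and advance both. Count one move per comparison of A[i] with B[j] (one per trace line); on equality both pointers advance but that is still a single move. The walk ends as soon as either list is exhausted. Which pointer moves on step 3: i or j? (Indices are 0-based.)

[i=0,j=0] 4<6 → i++
[i=1,j=0] 6==6 emit → i++,j++
[i=2,j=1] 7<11 → i++

i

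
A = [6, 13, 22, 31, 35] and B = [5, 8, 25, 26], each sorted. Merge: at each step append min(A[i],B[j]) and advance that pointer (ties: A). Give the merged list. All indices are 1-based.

i=1 j=1: A[i]=6>B[j]=5 take 5, j++
i=1 j=2: A[i]=6<=B[j]=8 take 6, i++
i=2 j=2: A[i]=13>B[j]=8 take 8, j++
i=2 j=3: A[i]=13<=B[j]=25 take 13, i++
i=3 j=3: A[i]=22<=B[j]=25 take 22, i++
i=4 j=3: A[i]=31>B[j]=25 take 25, j++
i=4 j=4: A[i]=31>B[j]=26 take 26, j++
i=4 j=5: B done, take A[i]=31, i++
i=5 j=5: B done, take A[i]=35, i++

[5, 6, 8, 13, 22, 25, 26, 31, 35]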